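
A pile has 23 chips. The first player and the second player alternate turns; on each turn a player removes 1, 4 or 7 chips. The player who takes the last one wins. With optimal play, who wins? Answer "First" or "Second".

First

Positions where the player to move wins (W) vs loses (L):
i:   0  1  2  3  4  5  6  7  8  9 10 11 12 13 14 15 16 17 18 19 20 21 22 23
     L  W  L  W  W  L  W  W  L  W  L  W  W  L  W  W  L  W  L  W  W  L  W  W
Position 23 is W, so the first player wins.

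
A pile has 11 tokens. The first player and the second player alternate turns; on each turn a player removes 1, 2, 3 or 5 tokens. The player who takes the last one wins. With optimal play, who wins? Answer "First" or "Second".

First

W/L table (W = player to move can force a win):
i:   0  1  2  3  4  5  6  7  8  9 10 11
     L  W  W  W  L  W  W  W  L  W  W  W
Position 11 is W, so the first player wins.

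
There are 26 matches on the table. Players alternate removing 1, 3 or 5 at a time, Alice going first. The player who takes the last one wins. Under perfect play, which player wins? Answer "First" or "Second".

Second

Positions where the player to move wins (W) vs loses (L):
i:   0  1  2  3  4  5  6  7  8  9 10 11 12 13 14 15 16 17 18 19 20 21 22 23 24 25 26
     L  W  L  W  L  W  L  W  L  W  L  W  L  W  L  W  L  W  L  W  L  W  L  W  L  W  L
Position 26 is L, so the second player wins.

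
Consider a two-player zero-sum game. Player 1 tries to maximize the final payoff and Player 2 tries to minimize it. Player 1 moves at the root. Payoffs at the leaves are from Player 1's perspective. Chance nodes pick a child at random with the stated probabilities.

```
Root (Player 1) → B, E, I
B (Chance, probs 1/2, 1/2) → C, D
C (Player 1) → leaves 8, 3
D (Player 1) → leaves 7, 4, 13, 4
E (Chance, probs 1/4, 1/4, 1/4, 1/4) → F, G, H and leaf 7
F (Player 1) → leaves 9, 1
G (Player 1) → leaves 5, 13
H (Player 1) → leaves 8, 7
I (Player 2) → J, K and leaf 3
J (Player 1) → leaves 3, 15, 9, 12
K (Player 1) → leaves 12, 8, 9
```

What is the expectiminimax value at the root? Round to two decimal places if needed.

10.5

C (Player 1): max(8, 3) = 8
D (Player 1): max(7, 4, 13, 4) = 13
B (Chance): 1/2·8 + 1/2·13 = 10.5
F (Player 1): max(9, 1) = 9
G (Player 1): max(5, 13) = 13
H (Player 1): max(8, 7) = 8
E (Chance): 1/4·9 + 1/4·13 + 1/4·8 + 1/4·7 = 9.25
J (Player 1): max(3, 15, 9, 12) = 15
K (Player 1): max(12, 8, 9) = 12
I (Player 2): min(15, 12, 3) = 3
Root (Player 1): max(10.5, 9.25, 3) = 10.5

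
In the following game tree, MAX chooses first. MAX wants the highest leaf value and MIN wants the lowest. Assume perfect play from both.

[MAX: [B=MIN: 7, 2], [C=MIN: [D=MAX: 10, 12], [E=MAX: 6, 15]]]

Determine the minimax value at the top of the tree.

B (MIN): min(7, 2) = 2
D (MAX): max(10, 12) = 12
E (MAX): max(6, 15) = 15
C (MIN): min(12, 15) = 12
Root (MAX): max(2, 12) = 12

12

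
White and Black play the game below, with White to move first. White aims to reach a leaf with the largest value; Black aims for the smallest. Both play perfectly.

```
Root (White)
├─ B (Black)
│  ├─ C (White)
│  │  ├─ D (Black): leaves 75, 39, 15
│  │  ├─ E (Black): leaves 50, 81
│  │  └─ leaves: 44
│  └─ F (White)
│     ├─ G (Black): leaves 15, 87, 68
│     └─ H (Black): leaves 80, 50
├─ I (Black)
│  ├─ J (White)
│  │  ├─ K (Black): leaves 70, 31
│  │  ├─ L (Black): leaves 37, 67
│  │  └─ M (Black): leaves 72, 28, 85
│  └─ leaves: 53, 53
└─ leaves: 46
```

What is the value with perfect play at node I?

37

K: min(70, 31) = 31
L: min(37, 67) = 37
M: min(72, 28, 85) = 28
J: max(31, 37, 28) = 37
I: min(37, 53, 53) = 37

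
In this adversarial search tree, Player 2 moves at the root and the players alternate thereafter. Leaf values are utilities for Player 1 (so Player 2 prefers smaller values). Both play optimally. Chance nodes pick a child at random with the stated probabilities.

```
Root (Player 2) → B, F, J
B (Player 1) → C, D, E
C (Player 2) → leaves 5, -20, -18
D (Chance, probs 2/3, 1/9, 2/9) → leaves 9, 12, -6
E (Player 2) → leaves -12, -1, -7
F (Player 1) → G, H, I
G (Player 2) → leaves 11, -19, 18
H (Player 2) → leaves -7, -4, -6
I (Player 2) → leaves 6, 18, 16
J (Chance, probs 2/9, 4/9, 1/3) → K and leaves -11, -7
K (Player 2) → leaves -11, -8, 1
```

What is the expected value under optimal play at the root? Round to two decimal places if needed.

-9.67

C (Player 2): min(5, -20, -18) = -20
D (Chance): 2/3·9 + 1/9·12 + 2/9·-6 = 6
E (Player 2): min(-12, -1, -7) = -12
B (Player 1): max(-20, 6, -12) = 6
G (Player 2): min(11, -19, 18) = -19
H (Player 2): min(-7, -4, -6) = -7
I (Player 2): min(6, 18, 16) = 6
F (Player 1): max(-19, -7, 6) = 6
K (Player 2): min(-11, -8, 1) = -11
J (Chance): 2/9·-11 + 4/9·-11 + 1/3·-7 = -9.67
Root (Player 2): min(6, 6, -9.67) = -9.67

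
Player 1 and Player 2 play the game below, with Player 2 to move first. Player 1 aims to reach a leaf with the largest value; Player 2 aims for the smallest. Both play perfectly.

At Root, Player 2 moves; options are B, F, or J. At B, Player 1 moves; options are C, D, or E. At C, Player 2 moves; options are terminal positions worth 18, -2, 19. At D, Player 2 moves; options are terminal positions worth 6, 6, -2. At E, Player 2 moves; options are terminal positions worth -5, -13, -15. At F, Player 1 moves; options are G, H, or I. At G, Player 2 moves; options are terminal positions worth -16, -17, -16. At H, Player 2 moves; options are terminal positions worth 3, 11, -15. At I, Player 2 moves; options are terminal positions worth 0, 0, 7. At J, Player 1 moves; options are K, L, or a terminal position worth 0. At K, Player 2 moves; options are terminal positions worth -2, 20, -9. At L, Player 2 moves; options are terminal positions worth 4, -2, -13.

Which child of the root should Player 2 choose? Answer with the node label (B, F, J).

B

C (Player 2): min(18, -2, 19) = -2
D (Player 2): min(6, 6, -2) = -2
E (Player 2): min(-5, -13, -15) = -15
B (Player 1): max(-2, -2, -15) = -2
G (Player 2): min(-16, -17, -16) = -17
H (Player 2): min(3, 11, -15) = -15
I (Player 2): min(0, 0, 7) = 0
F (Player 1): max(-17, -15, 0) = 0
K (Player 2): min(-2, 20, -9) = -9
L (Player 2): min(4, -2, -13) = -13
J (Player 1): max(-9, -13, 0) = 0
Root (Player 2): min(-2, 0, 0) = -2
Player 2 picks the child with the lowest value: B (value -2).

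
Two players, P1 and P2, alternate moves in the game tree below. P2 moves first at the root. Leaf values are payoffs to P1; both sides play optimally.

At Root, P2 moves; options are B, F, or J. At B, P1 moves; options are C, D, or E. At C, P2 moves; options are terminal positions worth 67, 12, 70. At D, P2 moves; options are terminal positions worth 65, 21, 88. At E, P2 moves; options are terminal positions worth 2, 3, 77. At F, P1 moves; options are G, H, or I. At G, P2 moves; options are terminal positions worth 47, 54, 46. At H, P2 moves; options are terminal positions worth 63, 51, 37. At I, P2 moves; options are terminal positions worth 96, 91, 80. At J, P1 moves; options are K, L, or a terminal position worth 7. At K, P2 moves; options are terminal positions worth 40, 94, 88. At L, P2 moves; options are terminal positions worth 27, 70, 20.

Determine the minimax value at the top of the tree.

C (P2): min(67, 12, 70) = 12
D (P2): min(65, 21, 88) = 21
E (P2): min(2, 3, 77) = 2
B (P1): max(12, 21, 2) = 21
G (P2): min(47, 54, 46) = 46
H (P2): min(63, 51, 37) = 37
I (P2): min(96, 91, 80) = 80
F (P1): max(46, 37, 80) = 80
K (P2): min(40, 94, 88) = 40
L (P2): min(27, 70, 20) = 20
J (P1): max(40, 20, 7) = 40
Root (P2): min(21, 80, 40) = 21

21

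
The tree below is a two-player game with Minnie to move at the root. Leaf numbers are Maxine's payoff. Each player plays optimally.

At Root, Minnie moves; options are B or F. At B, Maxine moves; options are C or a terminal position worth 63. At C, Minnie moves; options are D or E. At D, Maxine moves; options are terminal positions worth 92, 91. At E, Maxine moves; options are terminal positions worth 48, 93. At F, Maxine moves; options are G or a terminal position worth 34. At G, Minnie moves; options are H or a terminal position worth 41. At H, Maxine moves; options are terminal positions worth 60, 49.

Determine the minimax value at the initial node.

D (Maxine): max(92, 91) = 92
E (Maxine): max(48, 93) = 93
C (Minnie): min(92, 93) = 92
B (Maxine): max(92, 63) = 92
H (Maxine): max(60, 49) = 60
G (Minnie): min(60, 41) = 41
F (Maxine): max(41, 34) = 41
Root (Minnie): min(92, 41) = 41

41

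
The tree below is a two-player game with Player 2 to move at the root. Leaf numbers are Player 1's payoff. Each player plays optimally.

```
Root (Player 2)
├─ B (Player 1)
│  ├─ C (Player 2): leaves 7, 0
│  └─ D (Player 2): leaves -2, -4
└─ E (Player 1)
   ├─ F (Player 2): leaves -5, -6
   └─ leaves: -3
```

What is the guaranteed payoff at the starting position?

C (Player 2): min(7, 0) = 0
D (Player 2): min(-2, -4) = -4
B (Player 1): max(0, -4) = 0
F (Player 2): min(-5, -6) = -6
E (Player 1): max(-6, -3) = -3
Root (Player 2): min(0, -3) = -3

-3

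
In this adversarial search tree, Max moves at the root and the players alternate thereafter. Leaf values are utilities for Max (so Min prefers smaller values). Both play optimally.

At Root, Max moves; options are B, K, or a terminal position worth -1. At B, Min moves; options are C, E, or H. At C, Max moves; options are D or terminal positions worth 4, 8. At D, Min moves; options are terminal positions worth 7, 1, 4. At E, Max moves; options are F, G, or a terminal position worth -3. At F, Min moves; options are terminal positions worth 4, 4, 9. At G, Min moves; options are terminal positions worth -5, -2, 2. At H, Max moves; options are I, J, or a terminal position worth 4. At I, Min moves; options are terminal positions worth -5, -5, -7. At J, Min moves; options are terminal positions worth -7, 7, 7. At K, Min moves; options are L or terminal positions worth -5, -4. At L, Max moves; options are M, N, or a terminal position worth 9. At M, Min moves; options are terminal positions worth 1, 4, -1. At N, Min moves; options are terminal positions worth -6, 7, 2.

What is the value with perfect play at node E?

F: min(4, 4, 9) = 4
G: min(-5, -2, 2) = -5
E: max(4, -5, -3) = 4

4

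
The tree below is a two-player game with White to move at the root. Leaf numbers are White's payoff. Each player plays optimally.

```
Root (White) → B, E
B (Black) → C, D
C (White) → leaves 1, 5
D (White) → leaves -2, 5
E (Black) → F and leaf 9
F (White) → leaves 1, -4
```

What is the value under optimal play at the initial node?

5

C (White): max(1, 5) = 5
D (White): max(-2, 5) = 5
B (Black): min(5, 5) = 5
F (White): max(1, -4) = 1
E (Black): min(1, 9) = 1
Root (White): max(5, 1) = 5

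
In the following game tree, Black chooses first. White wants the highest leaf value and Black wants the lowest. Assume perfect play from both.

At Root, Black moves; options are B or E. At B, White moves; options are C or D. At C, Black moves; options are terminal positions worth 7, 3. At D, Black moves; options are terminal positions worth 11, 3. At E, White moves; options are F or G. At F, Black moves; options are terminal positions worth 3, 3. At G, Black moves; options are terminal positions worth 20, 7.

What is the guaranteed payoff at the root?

3

C (Black): min(7, 3) = 3
D (Black): min(11, 3) = 3
B (White): max(3, 3) = 3
F (Black): min(3, 3) = 3
G (Black): min(20, 7) = 7
E (White): max(3, 7) = 7
Root (Black): min(3, 7) = 3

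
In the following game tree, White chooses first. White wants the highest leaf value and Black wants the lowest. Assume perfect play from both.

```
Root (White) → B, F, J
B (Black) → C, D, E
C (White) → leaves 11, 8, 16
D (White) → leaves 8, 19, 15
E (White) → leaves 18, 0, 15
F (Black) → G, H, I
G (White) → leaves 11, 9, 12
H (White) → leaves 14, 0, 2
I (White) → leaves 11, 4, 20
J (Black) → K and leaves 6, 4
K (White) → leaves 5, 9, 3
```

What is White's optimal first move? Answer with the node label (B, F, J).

C (White): max(11, 8, 16) = 16
D (White): max(8, 19, 15) = 19
E (White): max(18, 0, 15) = 18
B (Black): min(16, 19, 18) = 16
G (White): max(11, 9, 12) = 12
H (White): max(14, 0, 2) = 14
I (White): max(11, 4, 20) = 20
F (Black): min(12, 14, 20) = 12
K (White): max(5, 9, 3) = 9
J (Black): min(9, 6, 4) = 4
Root (White): max(16, 12, 4) = 16
White picks the child with the highest value: B (value 16).

B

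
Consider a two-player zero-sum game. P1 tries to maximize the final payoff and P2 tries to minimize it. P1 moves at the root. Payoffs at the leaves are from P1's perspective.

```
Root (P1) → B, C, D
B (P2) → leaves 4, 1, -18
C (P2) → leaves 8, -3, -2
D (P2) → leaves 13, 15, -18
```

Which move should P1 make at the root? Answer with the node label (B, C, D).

B (P2): min(4, 1, -18) = -18
C (P2): min(8, -3, -2) = -3
D (P2): min(13, 15, -18) = -18
Root (P1): max(-18, -3, -18) = -3
P1 picks the child with the highest value: C (value -3).

C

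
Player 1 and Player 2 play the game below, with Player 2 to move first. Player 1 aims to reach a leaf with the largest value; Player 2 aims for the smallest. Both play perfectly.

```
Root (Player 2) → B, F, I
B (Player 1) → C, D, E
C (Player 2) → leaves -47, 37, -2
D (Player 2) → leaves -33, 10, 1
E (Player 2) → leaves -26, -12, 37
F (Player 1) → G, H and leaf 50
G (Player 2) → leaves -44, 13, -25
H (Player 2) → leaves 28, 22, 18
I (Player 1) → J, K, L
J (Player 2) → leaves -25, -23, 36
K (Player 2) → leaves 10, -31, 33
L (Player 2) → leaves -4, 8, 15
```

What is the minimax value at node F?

G: min(-44, 13, -25) = -44
H: min(28, 22, 18) = 18
F: max(-44, 18, 50) = 50

50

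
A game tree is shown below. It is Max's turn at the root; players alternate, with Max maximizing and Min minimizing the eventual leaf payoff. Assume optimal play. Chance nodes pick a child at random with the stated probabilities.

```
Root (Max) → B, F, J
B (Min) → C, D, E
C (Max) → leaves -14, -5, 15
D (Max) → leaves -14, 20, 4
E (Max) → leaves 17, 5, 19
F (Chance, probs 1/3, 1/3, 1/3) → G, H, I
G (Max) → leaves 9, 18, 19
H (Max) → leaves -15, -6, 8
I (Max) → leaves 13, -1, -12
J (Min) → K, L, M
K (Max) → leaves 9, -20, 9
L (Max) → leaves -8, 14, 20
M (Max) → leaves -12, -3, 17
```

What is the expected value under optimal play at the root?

C (Max): max(-14, -5, 15) = 15
D (Max): max(-14, 20, 4) = 20
E (Max): max(17, 5, 19) = 19
B (Min): min(15, 20, 19) = 15
G (Max): max(9, 18, 19) = 19
H (Max): max(-15, -6, 8) = 8
I (Max): max(13, -1, -12) = 13
F (Chance): 1/3·19 + 1/3·8 + 1/3·13 = 13.33
K (Max): max(9, -20, 9) = 9
L (Max): max(-8, 14, 20) = 20
M (Max): max(-12, -3, 17) = 17
J (Min): min(9, 20, 17) = 9
Root (Max): max(15, 13.33, 9) = 15

15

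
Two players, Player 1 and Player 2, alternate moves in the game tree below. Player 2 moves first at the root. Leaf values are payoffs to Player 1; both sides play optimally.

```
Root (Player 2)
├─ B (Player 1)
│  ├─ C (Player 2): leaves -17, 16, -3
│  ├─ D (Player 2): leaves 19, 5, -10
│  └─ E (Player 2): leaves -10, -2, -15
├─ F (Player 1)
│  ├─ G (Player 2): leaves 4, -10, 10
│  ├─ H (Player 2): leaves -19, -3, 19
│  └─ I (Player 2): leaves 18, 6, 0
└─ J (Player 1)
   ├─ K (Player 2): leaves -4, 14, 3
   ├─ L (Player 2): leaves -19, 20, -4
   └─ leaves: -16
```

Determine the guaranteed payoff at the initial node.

C (Player 2): min(-17, 16, -3) = -17
D (Player 2): min(19, 5, -10) = -10
E (Player 2): min(-10, -2, -15) = -15
B (Player 1): max(-17, -10, -15) = -10
G (Player 2): min(4, -10, 10) = -10
H (Player 2): min(-19, -3, 19) = -19
I (Player 2): min(18, 6, 0) = 0
F (Player 1): max(-10, -19, 0) = 0
K (Player 2): min(-4, 14, 3) = -4
L (Player 2): min(-19, 20, -4) = -19
J (Player 1): max(-4, -19, -16) = -4
Root (Player 2): min(-10, 0, -4) = -10

-10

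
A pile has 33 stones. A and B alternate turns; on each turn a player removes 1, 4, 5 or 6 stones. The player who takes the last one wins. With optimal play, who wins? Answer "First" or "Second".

First

Positions where the player to move wins (W) vs loses (L):
i:   0  1  2  3  4  5  6  7  8  9 10 11 12 13 14 15 16 17 18 19 20 21 22 23 24 25 26 27 28 29 30 31 32 33
     L  W  L  W  W  W  W  W  W  L  W  L  W  W  W  W  W  W  L  W  L  W  W  W  W  W  W  L  W  L  W  W  W  W
Position 33 is W, so the first player wins.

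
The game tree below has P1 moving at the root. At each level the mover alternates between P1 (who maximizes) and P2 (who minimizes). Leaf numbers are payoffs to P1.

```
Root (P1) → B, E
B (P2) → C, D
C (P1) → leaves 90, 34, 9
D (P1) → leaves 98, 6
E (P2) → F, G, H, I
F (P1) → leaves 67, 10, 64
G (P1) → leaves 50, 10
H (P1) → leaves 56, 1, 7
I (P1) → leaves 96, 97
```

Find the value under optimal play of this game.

90

C (P1): max(90, 34, 9) = 90
D (P1): max(98, 6) = 98
B (P2): min(90, 98) = 90
F (P1): max(67, 10, 64) = 67
G (P1): max(50, 10) = 50
H (P1): max(56, 1, 7) = 56
I (P1): max(96, 97) = 97
E (P2): min(67, 50, 56, 97) = 50
Root (P1): max(90, 50) = 90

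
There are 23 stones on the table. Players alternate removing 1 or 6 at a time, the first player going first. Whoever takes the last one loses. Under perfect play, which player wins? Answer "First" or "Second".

Compute winning (W) and losing (L) positions by backward induction:
i:   0  1  2  3  4  5  6  7  8  9 10 11 12 13 14 15 16 17 18 19 20 21 22 23
     W  L  W  L  W  L  W  W  L  W  L  W  L  W  W  L  W  L  W  L  W  W  L  W
Position 23 is W, so the first player wins.

First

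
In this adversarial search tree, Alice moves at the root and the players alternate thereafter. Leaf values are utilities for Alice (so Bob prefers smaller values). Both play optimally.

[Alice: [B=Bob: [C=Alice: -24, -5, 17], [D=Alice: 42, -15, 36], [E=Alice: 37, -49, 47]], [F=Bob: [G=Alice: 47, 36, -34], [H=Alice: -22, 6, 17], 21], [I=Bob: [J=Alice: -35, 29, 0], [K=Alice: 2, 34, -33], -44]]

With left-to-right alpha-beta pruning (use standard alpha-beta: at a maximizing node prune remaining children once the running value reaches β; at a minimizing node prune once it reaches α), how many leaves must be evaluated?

C [α=-∞,β=+∞]: v=17
D [α=-∞,β=17]: v=42 after child 1 ≥ β → β-cutoff, skip 2
E [α=-∞,β=17]: v=37 after child 1 ≥ β → β-cutoff, skip 2
B [α=-∞,β=+∞]: v=17
G [α=17,β=+∞]: v=47
H [α=17,β=47]: v=17
F [α=17,β=+∞]: v=17 after child 2 ≤ α → α-cutoff, skip 1
J [α=17,β=+∞]: v=29
K [α=17,β=29]: v=34 after child 2 ≥ β → β-cutoff, skip 1
I [α=17,β=+∞]: v=-44
Root [α=-∞,β=+∞]: v=17
Leaves evaluated: 17 of 23.

17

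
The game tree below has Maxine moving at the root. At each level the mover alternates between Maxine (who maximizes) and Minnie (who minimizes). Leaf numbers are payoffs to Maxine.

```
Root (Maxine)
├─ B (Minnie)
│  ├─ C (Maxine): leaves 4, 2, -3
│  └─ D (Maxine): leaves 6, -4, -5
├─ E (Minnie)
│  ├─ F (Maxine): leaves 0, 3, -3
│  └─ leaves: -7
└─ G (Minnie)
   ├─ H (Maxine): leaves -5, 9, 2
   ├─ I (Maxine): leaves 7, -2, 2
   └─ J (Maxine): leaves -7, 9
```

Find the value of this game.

7

C (Maxine): max(4, 2, -3) = 4
D (Maxine): max(6, -4, -5) = 6
B (Minnie): min(4, 6) = 4
F (Maxine): max(0, 3, -3) = 3
E (Minnie): min(3, -7) = -7
H (Maxine): max(-5, 9, 2) = 9
I (Maxine): max(7, -2, 2) = 7
J (Maxine): max(-7, 9) = 9
G (Minnie): min(9, 7, 9) = 7
Root (Maxine): max(4, -7, 7) = 7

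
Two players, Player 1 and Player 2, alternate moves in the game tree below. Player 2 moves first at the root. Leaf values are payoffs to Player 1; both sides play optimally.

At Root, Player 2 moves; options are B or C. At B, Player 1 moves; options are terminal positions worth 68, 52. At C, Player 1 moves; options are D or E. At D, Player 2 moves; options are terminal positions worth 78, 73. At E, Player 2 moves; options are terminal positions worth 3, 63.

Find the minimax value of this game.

68

B (Player 1): max(68, 52) = 68
D (Player 2): min(78, 73) = 73
E (Player 2): min(3, 63) = 3
C (Player 1): max(73, 3) = 73
Root (Player 2): min(68, 73) = 68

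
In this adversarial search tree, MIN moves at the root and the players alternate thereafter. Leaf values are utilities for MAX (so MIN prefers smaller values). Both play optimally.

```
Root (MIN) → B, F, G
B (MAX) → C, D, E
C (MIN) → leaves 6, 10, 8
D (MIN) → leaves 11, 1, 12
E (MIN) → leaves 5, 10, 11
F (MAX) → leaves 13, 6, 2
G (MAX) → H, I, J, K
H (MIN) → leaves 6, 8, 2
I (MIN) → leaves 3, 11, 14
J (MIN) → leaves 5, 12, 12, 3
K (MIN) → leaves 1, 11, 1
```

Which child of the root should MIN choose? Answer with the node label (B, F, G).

C (MIN): min(6, 10, 8) = 6
D (MIN): min(11, 1, 12) = 1
E (MIN): min(5, 10, 11) = 5
B (MAX): max(6, 1, 5) = 6
F (MAX): max(13, 6, 2) = 13
H (MIN): min(6, 8, 2) = 2
I (MIN): min(3, 11, 14) = 3
J (MIN): min(5, 12, 12, 3) = 3
K (MIN): min(1, 11, 1) = 1
G (MAX): max(2, 3, 3, 1) = 3
Root (MIN): min(6, 13, 3) = 3
MIN picks the child with the lowest value: G (value 3).

G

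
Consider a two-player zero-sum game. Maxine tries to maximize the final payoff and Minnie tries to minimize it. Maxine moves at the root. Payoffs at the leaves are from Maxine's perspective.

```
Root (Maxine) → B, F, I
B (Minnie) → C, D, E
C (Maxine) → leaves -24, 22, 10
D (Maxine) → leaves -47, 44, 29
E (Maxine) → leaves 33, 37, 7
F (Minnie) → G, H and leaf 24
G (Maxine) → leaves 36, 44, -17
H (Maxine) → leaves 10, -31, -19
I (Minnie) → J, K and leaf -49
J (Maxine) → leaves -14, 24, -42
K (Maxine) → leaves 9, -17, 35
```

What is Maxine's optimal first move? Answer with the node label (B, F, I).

B

C (Maxine): max(-24, 22, 10) = 22
D (Maxine): max(-47, 44, 29) = 44
E (Maxine): max(33, 37, 7) = 37
B (Minnie): min(22, 44, 37) = 22
G (Maxine): max(36, 44, -17) = 44
H (Maxine): max(10, -31, -19) = 10
F (Minnie): min(44, 10, 24) = 10
J (Maxine): max(-14, 24, -42) = 24
K (Maxine): max(9, -17, 35) = 35
I (Minnie): min(24, 35, -49) = -49
Root (Maxine): max(22, 10, -49) = 22
Maxine picks the child with the highest value: B (value 22).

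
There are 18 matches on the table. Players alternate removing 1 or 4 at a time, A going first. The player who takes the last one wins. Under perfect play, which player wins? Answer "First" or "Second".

Compute winning (W) and losing (L) positions by backward induction:
i:   0  1  2  3  4  5  6  7  8  9 10 11 12 13 14 15 16 17 18
     L  W  L  W  W  L  W  L  W  W  L  W  L  W  W  L  W  L  W
Position 18 is W, so the first player wins.

First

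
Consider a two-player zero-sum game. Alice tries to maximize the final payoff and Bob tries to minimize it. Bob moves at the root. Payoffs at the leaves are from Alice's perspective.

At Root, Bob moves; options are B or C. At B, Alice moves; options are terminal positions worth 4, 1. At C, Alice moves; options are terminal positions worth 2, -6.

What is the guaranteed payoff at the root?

2

B (Alice): max(4, 1) = 4
C (Alice): max(2, -6) = 2
Root (Bob): min(4, 2) = 2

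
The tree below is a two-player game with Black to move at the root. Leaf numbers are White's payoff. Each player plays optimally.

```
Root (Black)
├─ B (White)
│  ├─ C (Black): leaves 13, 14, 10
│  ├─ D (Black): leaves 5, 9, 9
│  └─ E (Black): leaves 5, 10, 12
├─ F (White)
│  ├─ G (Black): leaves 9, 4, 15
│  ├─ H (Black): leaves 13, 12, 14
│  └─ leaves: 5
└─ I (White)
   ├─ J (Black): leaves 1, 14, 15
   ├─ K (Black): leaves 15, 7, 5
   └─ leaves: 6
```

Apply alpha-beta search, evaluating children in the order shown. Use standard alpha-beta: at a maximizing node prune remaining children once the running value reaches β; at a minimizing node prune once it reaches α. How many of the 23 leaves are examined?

18

C [α=-∞,β=+∞]: v=10
D [α=10,β=+∞]: v=5 after child 1 ≤ α → α-cutoff, skip 2
E [α=10,β=+∞]: v=5 after child 1 ≤ α → α-cutoff, skip 2
B [α=-∞,β=+∞]: v=10
G [α=-∞,β=10]: v=4
H [α=4,β=10]: v=12
F [α=-∞,β=10]: v=12 after child 2 ≥ β → β-cutoff, skip 1
J [α=-∞,β=10]: v=1
K [α=1,β=10]: v=5
I [α=-∞,β=10]: v=6
Root [α=-∞,β=+∞]: v=6
Leaves evaluated: 18 of 23.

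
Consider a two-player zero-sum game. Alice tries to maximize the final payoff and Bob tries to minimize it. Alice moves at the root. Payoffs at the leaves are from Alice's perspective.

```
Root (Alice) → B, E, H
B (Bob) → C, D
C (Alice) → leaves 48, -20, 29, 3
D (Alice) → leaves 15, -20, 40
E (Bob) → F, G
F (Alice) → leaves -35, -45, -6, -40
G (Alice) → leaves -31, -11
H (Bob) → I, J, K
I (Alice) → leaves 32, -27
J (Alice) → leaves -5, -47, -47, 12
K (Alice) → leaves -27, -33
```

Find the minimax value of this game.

C (Alice): max(48, -20, 29, 3) = 48
D (Alice): max(15, -20, 40) = 40
B (Bob): min(48, 40) = 40
F (Alice): max(-35, -45, -6, -40) = -6
G (Alice): max(-31, -11) = -11
E (Bob): min(-6, -11) = -11
I (Alice): max(32, -27) = 32
J (Alice): max(-5, -47, -47, 12) = 12
K (Alice): max(-27, -33) = -27
H (Bob): min(32, 12, -27) = -27
Root (Alice): max(40, -11, -27) = 40

40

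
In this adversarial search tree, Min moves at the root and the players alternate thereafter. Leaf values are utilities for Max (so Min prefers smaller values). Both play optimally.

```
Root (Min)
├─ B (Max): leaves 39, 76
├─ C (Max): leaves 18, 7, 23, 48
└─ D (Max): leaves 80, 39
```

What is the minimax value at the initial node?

B (Max): max(39, 76) = 76
C (Max): max(18, 7, 23, 48) = 48
D (Max): max(80, 39) = 80
Root (Min): min(76, 48, 80) = 48

48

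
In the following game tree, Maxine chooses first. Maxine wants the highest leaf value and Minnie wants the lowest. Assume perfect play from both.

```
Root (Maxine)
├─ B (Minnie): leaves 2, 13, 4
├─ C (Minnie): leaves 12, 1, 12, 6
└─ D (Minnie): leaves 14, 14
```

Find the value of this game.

14

B (Minnie): min(2, 13, 4) = 2
C (Minnie): min(12, 1, 12, 6) = 1
D (Minnie): min(14, 14) = 14
Root (Maxine): max(2, 1, 14) = 14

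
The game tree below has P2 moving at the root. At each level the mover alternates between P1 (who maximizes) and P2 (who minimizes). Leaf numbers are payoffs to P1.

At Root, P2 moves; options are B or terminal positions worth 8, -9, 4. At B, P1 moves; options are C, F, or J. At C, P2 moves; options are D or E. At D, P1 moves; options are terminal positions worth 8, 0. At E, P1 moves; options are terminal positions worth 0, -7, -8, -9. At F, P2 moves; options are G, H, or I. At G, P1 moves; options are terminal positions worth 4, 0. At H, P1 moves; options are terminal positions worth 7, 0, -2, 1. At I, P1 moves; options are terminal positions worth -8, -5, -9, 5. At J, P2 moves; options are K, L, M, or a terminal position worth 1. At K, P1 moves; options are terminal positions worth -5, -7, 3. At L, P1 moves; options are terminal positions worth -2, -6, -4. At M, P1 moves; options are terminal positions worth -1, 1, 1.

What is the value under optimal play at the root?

D (P1): max(8, 0) = 8
E (P1): max(0, -7, -8, -9) = 0
C (P2): min(8, 0) = 0
G (P1): max(4, 0) = 4
H (P1): max(7, 0, -2, 1) = 7
I (P1): max(-8, -5, -9, 5) = 5
F (P2): min(4, 7, 5) = 4
K (P1): max(-5, -7, 3) = 3
L (P1): max(-2, -6, -4) = -2
M (P1): max(-1, 1, 1) = 1
J (P2): min(3, -2, 1, 1) = -2
B (P1): max(0, 4, -2) = 4
Root (P2): min(4, 8, -9, 4) = -9

-9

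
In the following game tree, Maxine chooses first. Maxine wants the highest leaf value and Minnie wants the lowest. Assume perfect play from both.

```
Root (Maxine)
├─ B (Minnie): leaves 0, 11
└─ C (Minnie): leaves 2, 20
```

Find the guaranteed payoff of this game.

B (Minnie): min(0, 11) = 0
C (Minnie): min(2, 20) = 2
Root (Maxine): max(0, 2) = 2

2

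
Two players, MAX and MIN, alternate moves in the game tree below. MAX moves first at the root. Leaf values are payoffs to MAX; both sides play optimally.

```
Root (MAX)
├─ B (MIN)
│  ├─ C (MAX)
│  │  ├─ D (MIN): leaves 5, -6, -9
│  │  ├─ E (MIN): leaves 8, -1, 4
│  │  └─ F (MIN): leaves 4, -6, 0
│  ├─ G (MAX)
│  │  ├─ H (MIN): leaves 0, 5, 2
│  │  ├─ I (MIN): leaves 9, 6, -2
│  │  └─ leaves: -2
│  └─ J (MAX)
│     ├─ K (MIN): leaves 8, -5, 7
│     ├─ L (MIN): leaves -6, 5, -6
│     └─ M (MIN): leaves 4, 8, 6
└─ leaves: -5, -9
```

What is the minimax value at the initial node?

-1

D (MIN): min(5, -6, -9) = -9
E (MIN): min(8, -1, 4) = -1
F (MIN): min(4, -6, 0) = -6
C (MAX): max(-9, -1, -6) = -1
H (MIN): min(0, 5, 2) = 0
I (MIN): min(9, 6, -2) = -2
G (MAX): max(0, -2, -2) = 0
K (MIN): min(8, -5, 7) = -5
L (MIN): min(-6, 5, -6) = -6
M (MIN): min(4, 8, 6) = 4
J (MAX): max(-5, -6, 4) = 4
B (MIN): min(-1, 0, 4) = -1
Root (MAX): max(-1, -5, -9) = -1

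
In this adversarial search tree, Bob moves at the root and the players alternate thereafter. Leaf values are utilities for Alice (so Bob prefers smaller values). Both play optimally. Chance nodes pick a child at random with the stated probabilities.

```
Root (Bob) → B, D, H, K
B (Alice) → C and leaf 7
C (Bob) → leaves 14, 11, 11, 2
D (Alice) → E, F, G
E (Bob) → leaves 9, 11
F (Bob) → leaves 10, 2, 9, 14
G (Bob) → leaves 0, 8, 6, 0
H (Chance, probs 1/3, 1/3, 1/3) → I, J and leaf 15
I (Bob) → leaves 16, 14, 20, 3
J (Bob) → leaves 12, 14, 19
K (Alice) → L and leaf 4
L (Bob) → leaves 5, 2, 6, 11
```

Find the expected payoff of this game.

C (Bob): min(14, 11, 11, 2) = 2
B (Alice): max(2, 7) = 7
E (Bob): min(9, 11) = 9
F (Bob): min(10, 2, 9, 14) = 2
G (Bob): min(0, 8, 6, 0) = 0
D (Alice): max(9, 2, 0) = 9
I (Bob): min(16, 14, 20, 3) = 3
J (Bob): min(12, 14, 19) = 12
H (Chance): 1/3·3 + 1/3·12 + 1/3·15 = 10
L (Bob): min(5, 2, 6, 11) = 2
K (Alice): max(2, 4) = 4
Root (Bob): min(7, 9, 10, 4) = 4

4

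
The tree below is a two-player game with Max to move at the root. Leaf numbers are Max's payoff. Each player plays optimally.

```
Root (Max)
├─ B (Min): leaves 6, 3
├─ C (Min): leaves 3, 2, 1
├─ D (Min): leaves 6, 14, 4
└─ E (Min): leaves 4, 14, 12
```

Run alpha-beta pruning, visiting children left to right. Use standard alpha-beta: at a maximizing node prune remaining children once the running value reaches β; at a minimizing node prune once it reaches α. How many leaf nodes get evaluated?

7

B [α=-∞,β=+∞]: v=3
C [α=3,β=+∞]: v=3 after child 1 ≤ α → α-cutoff, skip 2
D [α=3,β=+∞]: v=4
E [α=4,β=+∞]: v=4 after child 1 ≤ α → α-cutoff, skip 2
Root [α=-∞,β=+∞]: v=4
Leaves evaluated: 7 of 11.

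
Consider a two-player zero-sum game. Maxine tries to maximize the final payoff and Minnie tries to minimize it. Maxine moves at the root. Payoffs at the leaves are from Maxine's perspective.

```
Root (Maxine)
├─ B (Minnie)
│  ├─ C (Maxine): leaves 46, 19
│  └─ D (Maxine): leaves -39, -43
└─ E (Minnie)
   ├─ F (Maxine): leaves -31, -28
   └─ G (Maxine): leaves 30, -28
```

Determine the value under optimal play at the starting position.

C (Maxine): max(46, 19) = 46
D (Maxine): max(-39, -43) = -39
B (Minnie): min(46, -39) = -39
F (Maxine): max(-31, -28) = -28
G (Maxine): max(30, -28) = 30
E (Minnie): min(-28, 30) = -28
Root (Maxine): max(-39, -28) = -28

-28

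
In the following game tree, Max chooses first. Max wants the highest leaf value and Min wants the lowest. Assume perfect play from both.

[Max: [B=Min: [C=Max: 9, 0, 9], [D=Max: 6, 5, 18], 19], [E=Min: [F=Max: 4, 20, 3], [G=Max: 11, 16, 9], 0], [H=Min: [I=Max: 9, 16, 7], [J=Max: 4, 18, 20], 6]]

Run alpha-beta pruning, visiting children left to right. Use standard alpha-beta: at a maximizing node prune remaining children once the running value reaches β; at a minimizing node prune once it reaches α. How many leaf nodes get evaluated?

20

C [α=-∞,β=+∞]: v=9
D [α=-∞,β=9]: v=18
B [α=-∞,β=+∞]: v=9
F [α=9,β=+∞]: v=20
G [α=9,β=20]: v=16
E [α=9,β=+∞]: v=0
I [α=9,β=+∞]: v=16
J [α=9,β=16]: v=18 after child 2 ≥ β → β-cutoff, skip 1
H [α=9,β=+∞]: v=6
Root [α=-∞,β=+∞]: v=9
Leaves evaluated: 20 of 21.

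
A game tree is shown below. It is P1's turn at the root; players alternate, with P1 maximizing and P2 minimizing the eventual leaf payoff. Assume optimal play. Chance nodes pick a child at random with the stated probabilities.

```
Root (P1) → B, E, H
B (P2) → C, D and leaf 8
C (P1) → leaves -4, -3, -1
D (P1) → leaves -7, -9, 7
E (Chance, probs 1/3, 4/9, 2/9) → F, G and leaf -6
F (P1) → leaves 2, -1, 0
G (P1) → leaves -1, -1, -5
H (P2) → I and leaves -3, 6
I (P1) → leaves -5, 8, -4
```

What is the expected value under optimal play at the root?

C (P1): max(-4, -3, -1) = -1
D (P1): max(-7, -9, 7) = 7
B (P2): min(-1, 7, 8) = -1
F (P1): max(2, -1, 0) = 2
G (P1): max(-1, -1, -5) = -1
E (Chance): 1/3·2 + 4/9·-1 + 2/9·-6 = -1.11
I (P1): max(-5, 8, -4) = 8
H (P2): min(8, -3, 6) = -3
Root (P1): max(-1, -1.11, -3) = -1

-1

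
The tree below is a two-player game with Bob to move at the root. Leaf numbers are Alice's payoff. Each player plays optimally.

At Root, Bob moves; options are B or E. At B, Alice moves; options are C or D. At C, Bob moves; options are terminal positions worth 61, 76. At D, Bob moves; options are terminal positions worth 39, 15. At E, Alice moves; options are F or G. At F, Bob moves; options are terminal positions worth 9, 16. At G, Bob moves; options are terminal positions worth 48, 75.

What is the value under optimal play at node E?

48

F: min(9, 16) = 9
G: min(48, 75) = 48
E: max(9, 48) = 48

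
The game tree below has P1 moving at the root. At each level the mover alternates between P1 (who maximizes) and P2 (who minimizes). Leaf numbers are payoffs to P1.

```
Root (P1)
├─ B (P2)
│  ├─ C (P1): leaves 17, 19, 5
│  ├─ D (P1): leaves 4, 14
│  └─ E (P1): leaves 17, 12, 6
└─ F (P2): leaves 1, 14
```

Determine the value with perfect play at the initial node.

C (P1): max(17, 19, 5) = 19
D (P1): max(4, 14) = 14
E (P1): max(17, 12, 6) = 17
B (P2): min(19, 14, 17) = 14
F (P2): min(1, 14) = 1
Root (P1): max(14, 1) = 14

14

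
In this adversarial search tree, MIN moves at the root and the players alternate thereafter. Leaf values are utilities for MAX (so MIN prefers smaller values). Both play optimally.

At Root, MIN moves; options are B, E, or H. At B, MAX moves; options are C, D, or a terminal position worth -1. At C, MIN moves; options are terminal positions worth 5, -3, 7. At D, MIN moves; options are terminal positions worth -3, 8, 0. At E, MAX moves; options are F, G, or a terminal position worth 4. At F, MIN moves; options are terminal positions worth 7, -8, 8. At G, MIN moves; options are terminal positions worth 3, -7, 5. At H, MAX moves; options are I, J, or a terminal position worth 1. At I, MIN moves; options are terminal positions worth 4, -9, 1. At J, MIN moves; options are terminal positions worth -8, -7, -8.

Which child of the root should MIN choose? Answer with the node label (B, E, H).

C (MIN): min(5, -3, 7) = -3
D (MIN): min(-3, 8, 0) = -3
B (MAX): max(-3, -3, -1) = -1
F (MIN): min(7, -8, 8) = -8
G (MIN): min(3, -7, 5) = -7
E (MAX): max(-8, -7, 4) = 4
I (MIN): min(4, -9, 1) = -9
J (MIN): min(-8, -7, -8) = -8
H (MAX): max(-9, -8, 1) = 1
Root (MIN): min(-1, 4, 1) = -1
MIN picks the child with the lowest value: B (value -1).

B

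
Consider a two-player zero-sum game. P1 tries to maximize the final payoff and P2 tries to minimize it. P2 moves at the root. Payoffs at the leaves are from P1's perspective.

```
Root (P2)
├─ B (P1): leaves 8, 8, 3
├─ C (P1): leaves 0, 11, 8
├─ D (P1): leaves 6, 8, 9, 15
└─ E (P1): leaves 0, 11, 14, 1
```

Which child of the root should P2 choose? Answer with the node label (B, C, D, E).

B (P1): max(8, 8, 3) = 8
C (P1): max(0, 11, 8) = 11
D (P1): max(6, 8, 9, 15) = 15
E (P1): max(0, 11, 14, 1) = 14
Root (P2): min(8, 11, 15, 14) = 8
P2 picks the child with the lowest value: B (value 8).

B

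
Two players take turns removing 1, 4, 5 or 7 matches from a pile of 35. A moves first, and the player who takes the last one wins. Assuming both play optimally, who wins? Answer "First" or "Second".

First

Compute winning (W) and losing (L) positions by backward induction:
i:   0  1  2  3  4  5  6  7  8  9 10 11 12 13 14 15 16 17 18 19 20 21 22 23 24 25 26 27 28 29 30 31 32 33 34 35
     L  W  L  W  W  W  W  W  L  W  L  W  W  W  W  W  L  W  L  W  W  W  W  W  L  W  L  W  W  W  W  W  L  W  L  W
Position 35 is W, so the first player wins.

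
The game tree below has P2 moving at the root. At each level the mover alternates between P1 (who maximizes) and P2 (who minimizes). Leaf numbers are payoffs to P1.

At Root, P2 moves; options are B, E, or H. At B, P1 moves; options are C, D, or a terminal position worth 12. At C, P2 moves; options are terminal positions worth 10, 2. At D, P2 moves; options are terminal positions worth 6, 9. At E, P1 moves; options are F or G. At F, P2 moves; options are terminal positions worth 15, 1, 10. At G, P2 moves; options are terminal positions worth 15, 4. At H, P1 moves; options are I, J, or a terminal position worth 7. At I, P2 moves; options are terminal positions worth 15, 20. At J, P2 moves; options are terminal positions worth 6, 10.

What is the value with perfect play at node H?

I: min(15, 20) = 15
J: min(6, 10) = 6
H: max(15, 6, 7) = 15

15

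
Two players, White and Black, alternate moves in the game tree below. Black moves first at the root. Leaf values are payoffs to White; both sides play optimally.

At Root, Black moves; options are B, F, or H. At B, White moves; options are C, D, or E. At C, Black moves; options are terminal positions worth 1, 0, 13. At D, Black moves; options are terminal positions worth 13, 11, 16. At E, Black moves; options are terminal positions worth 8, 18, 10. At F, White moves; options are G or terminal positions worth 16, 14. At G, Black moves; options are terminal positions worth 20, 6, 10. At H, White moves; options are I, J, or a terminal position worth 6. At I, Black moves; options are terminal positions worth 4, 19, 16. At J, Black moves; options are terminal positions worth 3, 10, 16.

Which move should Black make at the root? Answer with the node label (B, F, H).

H

C (Black): min(1, 0, 13) = 0
D (Black): min(13, 11, 16) = 11
E (Black): min(8, 18, 10) = 8
B (White): max(0, 11, 8) = 11
G (Black): min(20, 6, 10) = 6
F (White): max(6, 16, 14) = 16
I (Black): min(4, 19, 16) = 4
J (Black): min(3, 10, 16) = 3
H (White): max(4, 3, 6) = 6
Root (Black): min(11, 16, 6) = 6
Black picks the child with the lowest value: H (value 6).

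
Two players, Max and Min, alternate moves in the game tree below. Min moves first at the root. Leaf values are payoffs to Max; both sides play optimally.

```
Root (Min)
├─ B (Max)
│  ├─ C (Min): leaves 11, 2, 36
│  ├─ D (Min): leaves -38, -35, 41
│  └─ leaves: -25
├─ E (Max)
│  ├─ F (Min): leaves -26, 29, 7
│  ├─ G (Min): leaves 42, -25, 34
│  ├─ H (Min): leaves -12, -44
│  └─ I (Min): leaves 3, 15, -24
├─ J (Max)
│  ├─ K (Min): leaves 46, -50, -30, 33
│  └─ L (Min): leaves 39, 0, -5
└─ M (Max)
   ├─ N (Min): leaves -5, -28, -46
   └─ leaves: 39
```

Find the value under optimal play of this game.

C (Min): min(11, 2, 36) = 2
D (Min): min(-38, -35, 41) = -38
B (Max): max(2, -38, -25) = 2
F (Min): min(-26, 29, 7) = -26
G (Min): min(42, -25, 34) = -25
H (Min): min(-12, -44) = -44
I (Min): min(3, 15, -24) = -24
E (Max): max(-26, -25, -44, -24) = -24
K (Min): min(46, -50, -30, 33) = -50
L (Min): min(39, 0, -5) = -5
J (Max): max(-50, -5) = -5
N (Min): min(-5, -28, -46) = -46
M (Max): max(-46, 39) = 39
Root (Min): min(2, -24, -5, 39) = -24

-24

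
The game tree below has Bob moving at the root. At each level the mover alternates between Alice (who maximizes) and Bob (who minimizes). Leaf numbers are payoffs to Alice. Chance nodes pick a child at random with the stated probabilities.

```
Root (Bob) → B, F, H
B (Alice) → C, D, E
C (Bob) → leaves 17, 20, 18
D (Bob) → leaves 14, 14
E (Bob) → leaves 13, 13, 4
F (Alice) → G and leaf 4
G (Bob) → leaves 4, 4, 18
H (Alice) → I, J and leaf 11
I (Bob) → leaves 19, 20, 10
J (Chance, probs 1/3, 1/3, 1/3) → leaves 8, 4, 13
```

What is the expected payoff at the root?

4

C (Bob): min(17, 20, 18) = 17
D (Bob): min(14, 14) = 14
E (Bob): min(13, 13, 4) = 4
B (Alice): max(17, 14, 4) = 17
G (Bob): min(4, 4, 18) = 4
F (Alice): max(4, 4) = 4
I (Bob): min(19, 20, 10) = 10
J (Chance): 1/3·8 + 1/3·4 + 1/3·13 = 8.33
H (Alice): max(10, 8.33, 11) = 11
Root (Bob): min(17, 4, 11) = 4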